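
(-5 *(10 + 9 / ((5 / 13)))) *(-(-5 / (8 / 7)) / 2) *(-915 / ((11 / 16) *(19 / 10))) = 53481750 / 209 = 255893.54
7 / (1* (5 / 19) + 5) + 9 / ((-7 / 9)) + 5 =-3669 / 700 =-5.24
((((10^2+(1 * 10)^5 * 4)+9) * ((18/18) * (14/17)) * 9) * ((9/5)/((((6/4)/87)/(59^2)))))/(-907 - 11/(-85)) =-3271638878721/2753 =-1188390439.06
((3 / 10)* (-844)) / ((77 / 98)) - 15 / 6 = -35723 / 110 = -324.75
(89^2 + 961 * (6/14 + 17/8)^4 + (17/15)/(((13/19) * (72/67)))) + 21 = 842354413007707/17259540480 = 48805.15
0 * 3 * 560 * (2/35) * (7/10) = 0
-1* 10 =-10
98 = 98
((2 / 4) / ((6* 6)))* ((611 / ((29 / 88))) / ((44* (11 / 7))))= 4277 / 11484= 0.37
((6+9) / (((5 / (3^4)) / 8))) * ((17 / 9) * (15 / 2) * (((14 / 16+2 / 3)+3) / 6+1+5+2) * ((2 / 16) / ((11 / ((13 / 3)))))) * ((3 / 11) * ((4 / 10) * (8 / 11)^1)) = 2508129 / 2662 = 942.20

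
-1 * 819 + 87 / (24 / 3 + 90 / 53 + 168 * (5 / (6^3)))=-5266440 / 6481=-812.60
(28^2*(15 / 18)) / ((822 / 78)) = 25480 / 411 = 62.00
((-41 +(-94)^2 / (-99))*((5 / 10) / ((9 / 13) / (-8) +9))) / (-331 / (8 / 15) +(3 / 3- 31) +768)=-5364320 / 86174847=-0.06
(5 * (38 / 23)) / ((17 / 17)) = 190 / 23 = 8.26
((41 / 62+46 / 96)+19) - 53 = -32.86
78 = 78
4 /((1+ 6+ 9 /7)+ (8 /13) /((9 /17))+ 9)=3276 /15109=0.22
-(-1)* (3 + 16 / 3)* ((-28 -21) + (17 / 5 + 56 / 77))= -12340 / 33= -373.94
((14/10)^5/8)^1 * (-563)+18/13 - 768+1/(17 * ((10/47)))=-1144.83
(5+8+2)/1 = 15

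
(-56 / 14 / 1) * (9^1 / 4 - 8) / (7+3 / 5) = 115 / 38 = 3.03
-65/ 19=-3.42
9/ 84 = 3/ 28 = 0.11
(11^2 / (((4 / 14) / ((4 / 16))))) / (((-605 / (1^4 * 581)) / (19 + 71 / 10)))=-1061487 / 400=-2653.72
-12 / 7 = -1.71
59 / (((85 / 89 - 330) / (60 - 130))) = 73514 / 5857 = 12.55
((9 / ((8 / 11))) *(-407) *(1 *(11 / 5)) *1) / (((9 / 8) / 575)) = -5663405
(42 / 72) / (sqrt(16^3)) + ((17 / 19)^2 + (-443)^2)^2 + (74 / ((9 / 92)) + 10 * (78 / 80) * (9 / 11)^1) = 127206124197396062231 / 3302855424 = 38513984981.92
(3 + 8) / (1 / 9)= 99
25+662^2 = 438269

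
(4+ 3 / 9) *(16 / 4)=52 / 3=17.33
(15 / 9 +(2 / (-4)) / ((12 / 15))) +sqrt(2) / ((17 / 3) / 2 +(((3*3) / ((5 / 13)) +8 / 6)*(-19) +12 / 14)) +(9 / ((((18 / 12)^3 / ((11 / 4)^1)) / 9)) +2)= 1657 / 24 - 70*sqrt(2) / 32637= 69.04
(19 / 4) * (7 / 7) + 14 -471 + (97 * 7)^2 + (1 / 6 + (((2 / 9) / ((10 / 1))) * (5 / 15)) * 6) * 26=460594.24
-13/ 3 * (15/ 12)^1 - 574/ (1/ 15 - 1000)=-871615/ 179988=-4.84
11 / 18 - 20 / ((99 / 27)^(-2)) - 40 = -5549 / 18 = -308.28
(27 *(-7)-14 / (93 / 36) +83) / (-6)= 1727 / 93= 18.57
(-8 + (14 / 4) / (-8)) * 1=-135 / 16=-8.44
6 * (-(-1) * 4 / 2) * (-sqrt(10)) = -12 * sqrt(10) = -37.95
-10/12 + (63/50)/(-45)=-323/375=-0.86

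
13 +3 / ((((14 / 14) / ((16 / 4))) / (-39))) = -455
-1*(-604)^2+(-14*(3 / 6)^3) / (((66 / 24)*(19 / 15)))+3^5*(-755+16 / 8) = -547795.50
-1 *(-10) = 10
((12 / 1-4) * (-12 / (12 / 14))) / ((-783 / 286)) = 32032 / 783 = 40.91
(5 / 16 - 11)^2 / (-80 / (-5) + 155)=171 / 256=0.67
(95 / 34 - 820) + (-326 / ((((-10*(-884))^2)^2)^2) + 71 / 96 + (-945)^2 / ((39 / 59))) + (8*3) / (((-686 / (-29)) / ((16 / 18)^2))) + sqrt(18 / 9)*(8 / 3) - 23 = 8*sqrt(2) / 3 + 233145665364143927168266982319001598490457 / 172681577986932619292904652800000000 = 1350151.65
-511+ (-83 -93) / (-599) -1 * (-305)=-123218 / 599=-205.71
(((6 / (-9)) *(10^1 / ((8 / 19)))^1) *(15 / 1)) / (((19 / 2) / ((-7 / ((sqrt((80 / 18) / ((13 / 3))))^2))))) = 1365 / 8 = 170.62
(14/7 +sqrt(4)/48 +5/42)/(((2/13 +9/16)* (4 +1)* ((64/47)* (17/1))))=73931/2836960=0.03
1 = 1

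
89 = 89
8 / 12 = 0.67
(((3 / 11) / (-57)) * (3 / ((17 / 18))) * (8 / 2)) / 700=-54 / 621775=-0.00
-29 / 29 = -1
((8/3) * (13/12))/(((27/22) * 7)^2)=12584/321489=0.04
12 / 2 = 6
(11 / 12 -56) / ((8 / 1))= -661 / 96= -6.89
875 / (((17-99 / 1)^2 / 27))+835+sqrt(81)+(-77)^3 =-3064029211 / 6724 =-455685.49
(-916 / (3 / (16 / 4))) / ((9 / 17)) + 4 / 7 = -435908 / 189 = -2306.39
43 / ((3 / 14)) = 602 / 3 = 200.67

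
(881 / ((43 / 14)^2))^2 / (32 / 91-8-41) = -2713347088816 / 15135032027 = -179.28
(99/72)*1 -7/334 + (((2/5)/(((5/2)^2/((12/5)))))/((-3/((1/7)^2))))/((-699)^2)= 1.35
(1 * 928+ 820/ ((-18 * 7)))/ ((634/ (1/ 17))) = 0.09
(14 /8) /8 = 7 /32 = 0.22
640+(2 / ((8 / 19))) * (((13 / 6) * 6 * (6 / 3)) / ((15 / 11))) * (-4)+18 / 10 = 4193 / 15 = 279.53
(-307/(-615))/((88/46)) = 7061/27060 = 0.26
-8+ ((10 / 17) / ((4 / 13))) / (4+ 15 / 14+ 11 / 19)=-195763 / 25551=-7.66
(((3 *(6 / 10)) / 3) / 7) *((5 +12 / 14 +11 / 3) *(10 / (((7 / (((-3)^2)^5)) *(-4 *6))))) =-984150 / 343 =-2869.24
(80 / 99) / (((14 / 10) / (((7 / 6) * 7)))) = 1400 / 297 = 4.71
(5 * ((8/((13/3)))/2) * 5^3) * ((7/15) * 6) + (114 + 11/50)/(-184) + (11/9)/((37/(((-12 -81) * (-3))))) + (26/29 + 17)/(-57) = 3958961011959/2438285200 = 1623.67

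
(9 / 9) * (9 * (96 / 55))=864 / 55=15.71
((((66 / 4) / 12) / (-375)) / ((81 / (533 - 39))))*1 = -2717 / 121500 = -0.02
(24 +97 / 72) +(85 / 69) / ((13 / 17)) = 580355 / 21528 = 26.96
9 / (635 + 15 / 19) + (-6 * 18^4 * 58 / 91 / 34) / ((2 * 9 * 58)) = -211087143 / 18687760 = -11.30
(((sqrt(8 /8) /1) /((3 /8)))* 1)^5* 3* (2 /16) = 4096 /81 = 50.57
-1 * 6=-6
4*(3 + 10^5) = 400012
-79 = -79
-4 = -4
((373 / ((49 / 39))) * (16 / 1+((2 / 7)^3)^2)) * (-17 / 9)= -155175835984 / 17294403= -8972.60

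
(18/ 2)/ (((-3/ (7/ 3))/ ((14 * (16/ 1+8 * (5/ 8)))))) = -2058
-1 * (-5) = 5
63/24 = 21/8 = 2.62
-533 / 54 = -9.87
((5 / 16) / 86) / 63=5 / 86688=0.00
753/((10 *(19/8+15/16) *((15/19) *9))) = 3.20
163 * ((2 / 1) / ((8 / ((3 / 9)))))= 163 / 12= 13.58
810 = 810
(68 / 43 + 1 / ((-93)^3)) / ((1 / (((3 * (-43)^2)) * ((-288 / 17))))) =-75262016608 / 506447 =-148607.88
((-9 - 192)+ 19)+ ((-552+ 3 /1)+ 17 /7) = -5100 /7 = -728.57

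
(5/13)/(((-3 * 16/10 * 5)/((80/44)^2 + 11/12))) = -30655/453024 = -0.07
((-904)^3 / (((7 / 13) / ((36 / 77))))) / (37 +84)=-345741207552 / 65219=-5301234.42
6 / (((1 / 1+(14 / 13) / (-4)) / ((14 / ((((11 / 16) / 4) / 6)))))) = 838656 / 209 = 4012.71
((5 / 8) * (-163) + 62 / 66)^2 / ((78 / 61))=43313819149 / 5436288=7967.54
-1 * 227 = -227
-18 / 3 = -6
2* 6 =12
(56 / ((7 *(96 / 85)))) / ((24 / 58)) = 2465 / 144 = 17.12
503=503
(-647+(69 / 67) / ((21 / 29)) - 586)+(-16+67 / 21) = -1750853 / 1407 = -1244.39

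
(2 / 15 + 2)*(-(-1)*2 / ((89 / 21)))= 448 / 445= 1.01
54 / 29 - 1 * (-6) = 228 / 29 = 7.86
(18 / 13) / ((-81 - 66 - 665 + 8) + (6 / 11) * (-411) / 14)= -462 / 273611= -0.00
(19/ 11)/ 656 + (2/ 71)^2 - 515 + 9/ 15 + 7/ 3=-279401080291/ 545637840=-512.06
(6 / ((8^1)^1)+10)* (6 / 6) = 43 / 4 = 10.75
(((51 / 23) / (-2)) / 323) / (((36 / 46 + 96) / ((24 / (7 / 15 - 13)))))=45 / 662606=0.00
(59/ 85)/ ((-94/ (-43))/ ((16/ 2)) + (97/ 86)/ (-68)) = 20296/ 7505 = 2.70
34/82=0.41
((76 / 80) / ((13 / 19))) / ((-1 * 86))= -361 / 22360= -0.02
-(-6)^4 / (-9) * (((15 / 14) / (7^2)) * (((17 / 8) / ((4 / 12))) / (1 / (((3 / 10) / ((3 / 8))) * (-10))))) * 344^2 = -6517946880 / 343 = -19002760.58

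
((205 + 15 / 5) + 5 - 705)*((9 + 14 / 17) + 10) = -165804 / 17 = -9753.18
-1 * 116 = -116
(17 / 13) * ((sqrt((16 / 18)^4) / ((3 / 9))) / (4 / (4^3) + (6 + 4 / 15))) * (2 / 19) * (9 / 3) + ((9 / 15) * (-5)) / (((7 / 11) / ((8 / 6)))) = -6900988 / 1125579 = -6.13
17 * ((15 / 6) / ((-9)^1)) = -4.72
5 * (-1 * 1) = -5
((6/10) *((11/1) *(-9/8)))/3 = -2.48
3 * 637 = 1911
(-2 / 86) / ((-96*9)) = 1 / 37152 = 0.00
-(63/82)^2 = -0.59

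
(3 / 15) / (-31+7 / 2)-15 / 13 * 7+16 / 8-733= -2642226 / 3575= -739.08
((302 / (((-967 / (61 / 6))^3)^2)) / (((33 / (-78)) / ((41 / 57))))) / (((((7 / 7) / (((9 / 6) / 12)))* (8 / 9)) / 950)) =-0.00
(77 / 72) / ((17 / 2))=77 / 612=0.13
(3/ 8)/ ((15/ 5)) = 0.12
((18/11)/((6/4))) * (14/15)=56/55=1.02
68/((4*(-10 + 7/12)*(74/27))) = -2754/4181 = -0.66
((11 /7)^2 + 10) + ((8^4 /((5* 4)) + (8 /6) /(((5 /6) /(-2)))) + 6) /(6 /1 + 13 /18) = 1285171 /29645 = 43.35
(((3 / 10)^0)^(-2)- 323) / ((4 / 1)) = -80.50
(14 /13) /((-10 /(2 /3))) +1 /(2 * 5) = 11 /390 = 0.03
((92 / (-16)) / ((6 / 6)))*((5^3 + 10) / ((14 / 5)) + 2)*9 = -145521 / 56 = -2598.59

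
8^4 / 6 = 2048 / 3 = 682.67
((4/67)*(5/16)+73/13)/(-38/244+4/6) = 3592107/325754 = 11.03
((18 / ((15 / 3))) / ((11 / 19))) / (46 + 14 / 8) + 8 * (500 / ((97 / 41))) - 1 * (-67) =1791224691 / 1018985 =1757.85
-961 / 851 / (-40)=961 / 34040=0.03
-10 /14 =-5 /7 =-0.71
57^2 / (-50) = -3249 / 50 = -64.98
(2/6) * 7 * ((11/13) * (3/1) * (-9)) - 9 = -810/13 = -62.31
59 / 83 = 0.71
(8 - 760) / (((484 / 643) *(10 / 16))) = -967072 / 605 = -1598.47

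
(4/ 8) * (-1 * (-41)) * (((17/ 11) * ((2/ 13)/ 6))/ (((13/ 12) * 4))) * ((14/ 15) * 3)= 4879/ 9295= 0.52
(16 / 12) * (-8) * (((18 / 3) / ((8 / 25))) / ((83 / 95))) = -19000 / 83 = -228.92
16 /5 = 3.20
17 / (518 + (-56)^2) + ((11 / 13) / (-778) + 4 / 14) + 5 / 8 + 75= 5611060615 / 73913112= 75.91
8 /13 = 0.62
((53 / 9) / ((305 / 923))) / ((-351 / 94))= -353722 / 74115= -4.77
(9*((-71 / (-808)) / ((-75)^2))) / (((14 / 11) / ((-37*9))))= -0.04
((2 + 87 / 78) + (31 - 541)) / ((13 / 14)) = -92253 / 169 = -545.88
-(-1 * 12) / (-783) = -4 / 261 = -0.02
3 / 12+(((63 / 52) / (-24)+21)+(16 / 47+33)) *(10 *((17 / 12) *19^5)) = 223407381778283 / 117312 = 1904386437.69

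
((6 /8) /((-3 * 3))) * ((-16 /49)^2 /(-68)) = 16 /122451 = 0.00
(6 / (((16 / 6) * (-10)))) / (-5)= 9 / 200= 0.04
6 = 6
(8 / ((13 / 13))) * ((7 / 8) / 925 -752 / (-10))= 601.61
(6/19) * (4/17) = 0.07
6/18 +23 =70/3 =23.33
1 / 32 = 0.03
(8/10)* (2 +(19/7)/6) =206/105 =1.96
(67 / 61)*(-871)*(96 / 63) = -1867424 / 1281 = -1457.79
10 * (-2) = -20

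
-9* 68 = -612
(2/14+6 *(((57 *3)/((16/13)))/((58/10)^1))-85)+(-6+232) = 462631/1624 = 284.87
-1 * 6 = -6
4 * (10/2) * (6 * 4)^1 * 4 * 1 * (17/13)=32640/13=2510.77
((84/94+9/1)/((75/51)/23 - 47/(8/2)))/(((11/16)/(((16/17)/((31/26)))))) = -0.97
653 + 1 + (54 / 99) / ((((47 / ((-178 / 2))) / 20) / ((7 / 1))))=263358 / 517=509.40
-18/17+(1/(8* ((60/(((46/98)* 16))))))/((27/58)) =-1.03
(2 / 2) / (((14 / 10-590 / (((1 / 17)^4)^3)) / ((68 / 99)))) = -340 / 170154824382951699357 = -0.00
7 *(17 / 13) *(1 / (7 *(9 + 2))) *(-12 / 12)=-0.12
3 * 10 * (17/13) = 39.23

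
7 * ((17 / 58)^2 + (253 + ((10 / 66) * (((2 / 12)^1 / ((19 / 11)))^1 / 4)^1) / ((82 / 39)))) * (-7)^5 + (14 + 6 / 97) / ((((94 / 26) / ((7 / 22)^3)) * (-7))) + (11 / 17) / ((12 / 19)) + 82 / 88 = -29775506.76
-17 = -17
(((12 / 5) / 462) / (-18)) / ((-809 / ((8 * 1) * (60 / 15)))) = 32 / 2803185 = 0.00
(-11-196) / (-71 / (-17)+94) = -3519 / 1669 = -2.11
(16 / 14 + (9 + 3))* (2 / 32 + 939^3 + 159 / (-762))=38694417777153 / 3556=10881444819.22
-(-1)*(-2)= -2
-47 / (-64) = 47 / 64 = 0.73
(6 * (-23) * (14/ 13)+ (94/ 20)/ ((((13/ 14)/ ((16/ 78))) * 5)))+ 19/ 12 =-7443997/ 50700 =-146.82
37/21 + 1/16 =613/336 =1.82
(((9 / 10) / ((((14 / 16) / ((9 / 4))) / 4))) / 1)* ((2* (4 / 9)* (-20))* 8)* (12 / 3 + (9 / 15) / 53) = -9796608 / 1855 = -5281.19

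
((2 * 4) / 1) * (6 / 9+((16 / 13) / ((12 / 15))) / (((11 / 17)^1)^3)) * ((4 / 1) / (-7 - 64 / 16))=-18.46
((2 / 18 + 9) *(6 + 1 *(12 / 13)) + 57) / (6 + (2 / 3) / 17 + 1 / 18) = 19.70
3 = 3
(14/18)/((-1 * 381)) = -7/3429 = -0.00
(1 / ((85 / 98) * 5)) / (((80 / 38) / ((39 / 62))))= 36309 / 527000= 0.07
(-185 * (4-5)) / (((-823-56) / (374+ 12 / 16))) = -78.87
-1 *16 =-16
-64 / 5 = -12.80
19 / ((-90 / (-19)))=361 / 90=4.01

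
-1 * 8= -8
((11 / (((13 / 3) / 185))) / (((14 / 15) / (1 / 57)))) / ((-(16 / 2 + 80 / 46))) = -702075 / 774592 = -0.91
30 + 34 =64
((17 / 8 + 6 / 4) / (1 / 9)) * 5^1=1305 / 8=163.12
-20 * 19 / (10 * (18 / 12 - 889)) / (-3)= -76 / 5325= -0.01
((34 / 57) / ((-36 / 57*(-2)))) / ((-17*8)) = -1 / 288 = -0.00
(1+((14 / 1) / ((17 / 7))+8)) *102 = 1506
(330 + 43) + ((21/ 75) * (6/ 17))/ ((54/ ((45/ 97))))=373.00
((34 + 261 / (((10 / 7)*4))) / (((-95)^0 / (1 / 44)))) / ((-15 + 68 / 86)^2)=5892763 / 657044960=0.01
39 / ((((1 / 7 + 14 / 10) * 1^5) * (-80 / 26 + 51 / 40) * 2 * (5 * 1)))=-11830 / 8433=-1.40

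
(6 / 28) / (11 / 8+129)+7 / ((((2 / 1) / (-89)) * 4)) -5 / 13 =-59421591 / 759304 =-78.26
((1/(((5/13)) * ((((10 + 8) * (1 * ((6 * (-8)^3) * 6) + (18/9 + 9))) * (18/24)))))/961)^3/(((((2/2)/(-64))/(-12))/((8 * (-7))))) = 114688/2070903034652692186279125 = 0.00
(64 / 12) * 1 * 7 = 112 / 3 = 37.33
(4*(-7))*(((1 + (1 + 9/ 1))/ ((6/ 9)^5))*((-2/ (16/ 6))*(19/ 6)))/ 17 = 355509/ 1088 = 326.75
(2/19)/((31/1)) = 2/589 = 0.00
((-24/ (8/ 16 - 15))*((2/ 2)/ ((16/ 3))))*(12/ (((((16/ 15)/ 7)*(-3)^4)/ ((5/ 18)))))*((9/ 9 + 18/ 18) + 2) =175/ 522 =0.34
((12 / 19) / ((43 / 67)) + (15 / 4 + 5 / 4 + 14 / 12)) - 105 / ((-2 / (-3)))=-368506 / 2451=-150.35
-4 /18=-2 /9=-0.22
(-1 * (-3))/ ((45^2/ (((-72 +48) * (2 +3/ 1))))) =-8/ 45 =-0.18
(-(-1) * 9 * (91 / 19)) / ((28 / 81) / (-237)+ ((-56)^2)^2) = 2246049 / 512437653428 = 0.00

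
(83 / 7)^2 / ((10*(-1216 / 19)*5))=-6889 / 156800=-0.04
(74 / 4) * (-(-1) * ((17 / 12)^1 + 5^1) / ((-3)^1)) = -39.57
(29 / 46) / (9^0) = 29 / 46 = 0.63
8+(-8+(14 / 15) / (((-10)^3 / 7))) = -49 / 7500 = -0.01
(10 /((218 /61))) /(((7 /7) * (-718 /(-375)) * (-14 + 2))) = -38125 /313048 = -0.12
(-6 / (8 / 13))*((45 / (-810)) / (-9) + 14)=-136.56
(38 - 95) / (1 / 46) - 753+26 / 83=-280099 / 83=-3374.69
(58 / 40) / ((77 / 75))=435 / 308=1.41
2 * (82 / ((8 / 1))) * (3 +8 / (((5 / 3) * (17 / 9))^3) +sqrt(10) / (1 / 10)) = 81993399 / 1228250 +205 * sqrt(10) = 715.02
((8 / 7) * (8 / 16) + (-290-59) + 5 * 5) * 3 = -6792 / 7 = -970.29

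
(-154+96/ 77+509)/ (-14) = -27431/ 1078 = -25.45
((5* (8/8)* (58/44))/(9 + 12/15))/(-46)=-725/49588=-0.01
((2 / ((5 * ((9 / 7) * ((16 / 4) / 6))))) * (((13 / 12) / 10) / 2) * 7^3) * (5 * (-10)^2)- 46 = 154409 / 36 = 4289.14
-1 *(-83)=83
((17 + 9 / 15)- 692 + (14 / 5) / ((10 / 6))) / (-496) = 8409 / 6200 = 1.36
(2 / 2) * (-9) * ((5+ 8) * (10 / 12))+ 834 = 1473 / 2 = 736.50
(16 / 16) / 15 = 1 / 15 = 0.07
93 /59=1.58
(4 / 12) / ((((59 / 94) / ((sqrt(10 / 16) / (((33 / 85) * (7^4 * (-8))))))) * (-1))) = 3995 * sqrt(10) / 224387856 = 0.00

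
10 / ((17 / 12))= 120 / 17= 7.06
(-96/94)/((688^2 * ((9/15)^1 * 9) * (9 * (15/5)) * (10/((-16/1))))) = 0.00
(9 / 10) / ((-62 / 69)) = -621 / 620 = -1.00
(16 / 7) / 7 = 16 / 49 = 0.33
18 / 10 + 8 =49 / 5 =9.80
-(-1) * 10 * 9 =90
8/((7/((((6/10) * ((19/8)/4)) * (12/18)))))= 0.27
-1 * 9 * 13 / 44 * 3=-7.98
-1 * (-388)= 388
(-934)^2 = 872356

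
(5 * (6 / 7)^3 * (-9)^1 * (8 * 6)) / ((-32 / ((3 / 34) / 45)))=486 / 5831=0.08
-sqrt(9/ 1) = -3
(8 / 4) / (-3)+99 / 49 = 1.35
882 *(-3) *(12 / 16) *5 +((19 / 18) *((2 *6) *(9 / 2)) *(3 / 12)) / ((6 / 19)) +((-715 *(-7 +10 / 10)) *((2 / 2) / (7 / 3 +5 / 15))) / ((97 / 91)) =-6493673 / 776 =-8368.14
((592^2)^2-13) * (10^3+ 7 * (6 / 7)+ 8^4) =626653227973866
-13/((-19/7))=91/19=4.79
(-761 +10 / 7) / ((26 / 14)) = -409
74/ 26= 37/ 13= 2.85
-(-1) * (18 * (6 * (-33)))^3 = -45270270144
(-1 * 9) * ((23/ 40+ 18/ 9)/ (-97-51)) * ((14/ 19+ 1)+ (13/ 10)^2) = 6035697/ 11248000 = 0.54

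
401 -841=-440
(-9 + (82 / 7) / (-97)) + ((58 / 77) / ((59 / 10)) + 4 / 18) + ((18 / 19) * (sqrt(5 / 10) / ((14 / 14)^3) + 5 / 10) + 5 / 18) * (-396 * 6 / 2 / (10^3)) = -364099471259 / 37677370500- 2673 * sqrt(2) / 4750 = -10.46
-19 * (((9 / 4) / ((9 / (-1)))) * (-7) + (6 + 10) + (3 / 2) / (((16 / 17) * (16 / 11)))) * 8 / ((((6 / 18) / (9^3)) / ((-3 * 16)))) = 1202834691 / 4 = 300708672.75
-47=-47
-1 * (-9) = 9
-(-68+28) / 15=8 / 3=2.67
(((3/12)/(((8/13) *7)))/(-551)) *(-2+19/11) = 39/1357664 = 0.00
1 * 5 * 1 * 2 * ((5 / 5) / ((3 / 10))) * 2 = 200 / 3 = 66.67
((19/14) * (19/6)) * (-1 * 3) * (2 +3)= -1805/28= -64.46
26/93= 0.28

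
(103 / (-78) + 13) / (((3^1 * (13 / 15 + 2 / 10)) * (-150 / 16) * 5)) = -911 / 11700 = -0.08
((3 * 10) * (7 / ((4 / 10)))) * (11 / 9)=1925 / 3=641.67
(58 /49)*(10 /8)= 145 /98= 1.48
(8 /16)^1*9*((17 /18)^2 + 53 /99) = 5087 /792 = 6.42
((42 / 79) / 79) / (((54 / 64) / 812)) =363776 / 56169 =6.48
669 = 669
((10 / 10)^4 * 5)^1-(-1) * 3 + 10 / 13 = 114 / 13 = 8.77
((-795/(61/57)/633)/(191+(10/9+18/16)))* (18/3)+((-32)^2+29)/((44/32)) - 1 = 1506479659139/1969816453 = 764.78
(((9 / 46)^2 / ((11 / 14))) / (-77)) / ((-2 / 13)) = 1053 / 256036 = 0.00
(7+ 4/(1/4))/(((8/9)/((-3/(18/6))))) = -207/8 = -25.88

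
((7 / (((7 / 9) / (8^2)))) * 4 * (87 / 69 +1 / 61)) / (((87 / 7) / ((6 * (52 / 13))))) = 231211008 / 40687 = 5682.68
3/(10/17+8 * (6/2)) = 51/418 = 0.12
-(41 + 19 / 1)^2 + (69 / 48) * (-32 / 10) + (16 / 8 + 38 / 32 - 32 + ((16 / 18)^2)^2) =-1906777873 / 524880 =-3632.79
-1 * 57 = -57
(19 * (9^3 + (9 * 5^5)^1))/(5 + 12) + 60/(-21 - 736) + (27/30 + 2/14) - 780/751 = 21816871549127/676523330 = 32248.51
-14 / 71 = -0.20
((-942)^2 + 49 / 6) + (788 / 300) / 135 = 17969286769 / 20250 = 887372.19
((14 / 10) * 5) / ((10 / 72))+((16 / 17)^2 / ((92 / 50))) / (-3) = 5009132 / 99705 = 50.24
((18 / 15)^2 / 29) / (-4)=-9 / 725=-0.01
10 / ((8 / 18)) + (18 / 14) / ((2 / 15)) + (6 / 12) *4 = 239 / 7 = 34.14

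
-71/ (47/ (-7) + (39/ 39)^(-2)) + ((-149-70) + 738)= 21257/ 40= 531.42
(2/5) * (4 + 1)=2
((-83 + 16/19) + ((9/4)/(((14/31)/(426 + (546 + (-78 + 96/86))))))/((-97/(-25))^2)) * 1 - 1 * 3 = 45431681177/215240284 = 211.07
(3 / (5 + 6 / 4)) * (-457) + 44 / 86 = -117620 / 559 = -210.41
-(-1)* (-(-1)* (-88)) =-88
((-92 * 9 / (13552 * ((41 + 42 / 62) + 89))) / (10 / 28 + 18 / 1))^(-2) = 1541549186.53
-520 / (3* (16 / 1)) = -65 / 6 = -10.83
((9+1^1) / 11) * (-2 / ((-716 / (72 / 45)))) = 8 / 1969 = 0.00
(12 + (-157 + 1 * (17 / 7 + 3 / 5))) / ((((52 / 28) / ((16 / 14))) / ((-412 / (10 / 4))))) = 32755648 / 2275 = 14398.09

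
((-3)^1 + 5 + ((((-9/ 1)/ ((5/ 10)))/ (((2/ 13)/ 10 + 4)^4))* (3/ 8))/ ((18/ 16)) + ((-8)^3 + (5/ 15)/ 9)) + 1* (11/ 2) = -1560701781901/ 3093647094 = -504.49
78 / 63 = 26 / 21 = 1.24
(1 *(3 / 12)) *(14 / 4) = 7 / 8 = 0.88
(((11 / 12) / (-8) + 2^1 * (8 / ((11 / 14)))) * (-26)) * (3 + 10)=-3613727 / 528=-6844.18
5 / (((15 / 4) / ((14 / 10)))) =28 / 15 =1.87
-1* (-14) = 14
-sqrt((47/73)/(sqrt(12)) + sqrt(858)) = -sqrt(20586 * sqrt(3) + 191844 * sqrt(858))/438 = -5.43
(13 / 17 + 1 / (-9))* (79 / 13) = 7900 / 1989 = 3.97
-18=-18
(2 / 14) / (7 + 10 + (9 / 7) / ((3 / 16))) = 1 / 167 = 0.01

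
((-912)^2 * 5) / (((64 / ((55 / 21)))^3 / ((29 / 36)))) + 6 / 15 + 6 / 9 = 43746806507 / 189665280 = 230.65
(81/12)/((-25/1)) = -27/100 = -0.27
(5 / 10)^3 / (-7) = -1 / 56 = -0.02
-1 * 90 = -90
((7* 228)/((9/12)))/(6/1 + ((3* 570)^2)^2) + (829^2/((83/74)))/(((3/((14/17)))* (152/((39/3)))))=3297504285786151334999/229226622955450854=14385.35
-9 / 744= -0.01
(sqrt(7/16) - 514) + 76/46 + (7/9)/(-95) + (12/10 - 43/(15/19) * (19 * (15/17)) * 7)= -2307700576/334305 + sqrt(7)/4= -6902.32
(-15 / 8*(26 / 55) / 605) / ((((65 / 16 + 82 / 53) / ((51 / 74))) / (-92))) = 19396728 / 1171339895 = 0.02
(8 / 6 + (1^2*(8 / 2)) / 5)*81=864 / 5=172.80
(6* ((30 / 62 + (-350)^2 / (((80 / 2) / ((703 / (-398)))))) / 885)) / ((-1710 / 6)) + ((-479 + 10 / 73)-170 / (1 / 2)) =-12399595181489 / 15144833310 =-818.73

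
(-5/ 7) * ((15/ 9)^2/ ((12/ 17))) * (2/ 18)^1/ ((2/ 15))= -10625/ 4536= -2.34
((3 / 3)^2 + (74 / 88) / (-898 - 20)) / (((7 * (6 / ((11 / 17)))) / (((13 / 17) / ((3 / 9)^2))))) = 74945 / 707472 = 0.11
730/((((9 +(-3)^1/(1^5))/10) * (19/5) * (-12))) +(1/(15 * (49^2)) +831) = 3302299499/4105710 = 804.32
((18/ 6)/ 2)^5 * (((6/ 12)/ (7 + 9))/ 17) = 243/ 17408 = 0.01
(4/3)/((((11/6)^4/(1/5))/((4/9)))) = 768/73205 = 0.01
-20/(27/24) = -160/9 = -17.78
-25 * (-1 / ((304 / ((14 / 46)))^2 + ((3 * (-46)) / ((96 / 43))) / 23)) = 19600 / 782206917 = 0.00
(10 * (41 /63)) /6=205 /189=1.08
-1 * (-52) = 52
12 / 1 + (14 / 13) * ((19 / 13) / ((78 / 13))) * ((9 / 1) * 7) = 4821 / 169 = 28.53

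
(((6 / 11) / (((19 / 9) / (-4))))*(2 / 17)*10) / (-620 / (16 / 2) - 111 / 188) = 812160 / 52161593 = 0.02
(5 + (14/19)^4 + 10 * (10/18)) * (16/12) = 50904956/3518667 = 14.47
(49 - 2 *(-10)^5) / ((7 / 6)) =1200294 / 7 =171470.57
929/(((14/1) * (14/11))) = 10219/196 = 52.14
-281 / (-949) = 281 / 949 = 0.30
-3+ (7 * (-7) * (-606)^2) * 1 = -17994567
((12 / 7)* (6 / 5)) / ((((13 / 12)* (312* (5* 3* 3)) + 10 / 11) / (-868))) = -12276 / 104575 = -0.12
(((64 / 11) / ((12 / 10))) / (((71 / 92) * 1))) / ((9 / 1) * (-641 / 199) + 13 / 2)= -5858560 / 20972193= -0.28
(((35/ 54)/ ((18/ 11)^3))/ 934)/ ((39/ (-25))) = -1164625/ 11471567328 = -0.00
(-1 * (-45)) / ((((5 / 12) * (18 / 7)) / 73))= 3066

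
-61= -61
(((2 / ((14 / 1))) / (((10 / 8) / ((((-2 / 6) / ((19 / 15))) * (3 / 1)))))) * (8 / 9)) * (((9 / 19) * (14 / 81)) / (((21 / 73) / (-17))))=79424 / 204687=0.39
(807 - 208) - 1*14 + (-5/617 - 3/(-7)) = 2528431/4319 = 585.42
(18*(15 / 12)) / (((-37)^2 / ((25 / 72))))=125 / 21904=0.01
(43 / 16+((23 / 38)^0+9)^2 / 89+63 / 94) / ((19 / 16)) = 299925 / 79477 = 3.77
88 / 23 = 3.83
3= 3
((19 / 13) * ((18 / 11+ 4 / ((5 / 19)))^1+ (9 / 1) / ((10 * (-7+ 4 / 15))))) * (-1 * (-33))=10577319 / 13130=805.58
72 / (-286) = -36 / 143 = -0.25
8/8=1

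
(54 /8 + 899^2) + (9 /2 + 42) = 3233017 /4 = 808254.25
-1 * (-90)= 90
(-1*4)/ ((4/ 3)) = -3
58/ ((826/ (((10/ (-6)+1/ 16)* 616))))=-24563/ 354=-69.39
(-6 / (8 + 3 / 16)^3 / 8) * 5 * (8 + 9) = -261120 / 2248091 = -0.12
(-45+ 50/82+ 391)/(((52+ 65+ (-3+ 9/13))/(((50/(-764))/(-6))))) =513175/15568028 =0.03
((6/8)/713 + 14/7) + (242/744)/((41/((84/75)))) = 17626949/8769900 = 2.01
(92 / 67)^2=8464 / 4489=1.89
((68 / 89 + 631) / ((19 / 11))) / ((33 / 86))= 4835522 / 5073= 953.19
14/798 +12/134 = 409/3819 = 0.11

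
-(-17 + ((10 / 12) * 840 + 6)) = -689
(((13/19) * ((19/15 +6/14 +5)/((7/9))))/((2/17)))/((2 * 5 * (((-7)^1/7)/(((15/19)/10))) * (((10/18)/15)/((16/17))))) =-233766/23275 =-10.04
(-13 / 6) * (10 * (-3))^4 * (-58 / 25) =4071600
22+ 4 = 26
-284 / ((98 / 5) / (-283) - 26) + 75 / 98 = 2634305 / 225939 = 11.66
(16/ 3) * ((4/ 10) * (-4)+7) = 144/ 5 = 28.80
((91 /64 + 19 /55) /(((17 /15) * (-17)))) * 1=-18663 /203456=-0.09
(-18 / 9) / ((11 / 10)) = -20 / 11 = -1.82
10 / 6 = 1.67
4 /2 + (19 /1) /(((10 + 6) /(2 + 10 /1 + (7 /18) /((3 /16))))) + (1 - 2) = 1913 /108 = 17.71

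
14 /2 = 7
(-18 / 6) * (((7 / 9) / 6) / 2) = -7 / 36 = -0.19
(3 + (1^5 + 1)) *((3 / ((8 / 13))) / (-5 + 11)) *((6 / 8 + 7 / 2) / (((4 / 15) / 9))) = 149175 / 256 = 582.71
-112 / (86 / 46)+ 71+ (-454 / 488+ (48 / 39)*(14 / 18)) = 13650463 / 1227564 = 11.12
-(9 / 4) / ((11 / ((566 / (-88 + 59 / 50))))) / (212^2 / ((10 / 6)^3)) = 884375 / 6438362832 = 0.00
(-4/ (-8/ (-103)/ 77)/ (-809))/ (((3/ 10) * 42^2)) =5665/ 611604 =0.01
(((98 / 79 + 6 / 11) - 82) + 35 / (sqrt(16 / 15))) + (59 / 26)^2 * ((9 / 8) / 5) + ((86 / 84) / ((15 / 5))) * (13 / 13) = -116525194517 / 1480358880 + 35 * sqrt(15) / 4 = -44.83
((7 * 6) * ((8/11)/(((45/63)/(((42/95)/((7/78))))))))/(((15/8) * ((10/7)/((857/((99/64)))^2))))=3433990026428416/142250625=24140421.36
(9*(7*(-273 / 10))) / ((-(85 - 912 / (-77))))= 1324323 / 74570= 17.76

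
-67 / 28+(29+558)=16369 / 28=584.61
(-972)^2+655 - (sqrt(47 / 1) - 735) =946174 - sqrt(47) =946167.14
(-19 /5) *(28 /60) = -133 /75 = -1.77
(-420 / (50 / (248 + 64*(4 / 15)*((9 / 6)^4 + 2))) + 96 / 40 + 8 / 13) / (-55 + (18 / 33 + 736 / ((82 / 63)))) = -6.05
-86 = -86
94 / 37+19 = 797 / 37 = 21.54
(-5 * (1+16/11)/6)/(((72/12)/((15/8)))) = -225/352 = -0.64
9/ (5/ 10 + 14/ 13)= 234/ 41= 5.71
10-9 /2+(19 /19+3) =19 /2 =9.50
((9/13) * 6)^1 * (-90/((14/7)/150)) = -364500/13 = -28038.46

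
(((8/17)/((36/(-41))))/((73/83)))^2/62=0.01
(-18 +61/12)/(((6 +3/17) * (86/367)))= -193409/21672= -8.92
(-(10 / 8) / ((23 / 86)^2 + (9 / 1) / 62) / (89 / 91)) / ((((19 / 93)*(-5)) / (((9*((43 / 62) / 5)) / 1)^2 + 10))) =560690643513 / 8401057100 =66.74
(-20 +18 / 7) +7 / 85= -17.35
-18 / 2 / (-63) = 0.14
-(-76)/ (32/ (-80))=-190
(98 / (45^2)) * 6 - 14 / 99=1106 / 7425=0.15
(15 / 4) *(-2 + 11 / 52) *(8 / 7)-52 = -10859 / 182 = -59.66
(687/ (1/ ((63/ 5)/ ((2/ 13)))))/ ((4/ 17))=239127.52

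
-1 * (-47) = 47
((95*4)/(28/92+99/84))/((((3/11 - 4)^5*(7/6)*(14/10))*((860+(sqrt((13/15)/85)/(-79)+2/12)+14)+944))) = -5864964732061966872000/48894914045385407077555253 - 160126953782400*sqrt(663)/48894914045385407077555253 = -0.00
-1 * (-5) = 5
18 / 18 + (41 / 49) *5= 254 / 49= 5.18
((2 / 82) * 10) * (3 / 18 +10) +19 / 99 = 10844 / 4059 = 2.67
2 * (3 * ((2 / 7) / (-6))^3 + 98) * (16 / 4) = 784.00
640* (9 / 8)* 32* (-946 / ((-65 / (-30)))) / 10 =-13077504 / 13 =-1005961.85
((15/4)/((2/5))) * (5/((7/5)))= 1875/56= 33.48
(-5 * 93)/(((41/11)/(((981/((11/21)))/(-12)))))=3193155/164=19470.46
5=5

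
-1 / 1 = -1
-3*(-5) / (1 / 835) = 12525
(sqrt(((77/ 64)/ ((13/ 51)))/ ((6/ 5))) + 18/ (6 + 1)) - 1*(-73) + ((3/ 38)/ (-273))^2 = sqrt(170170)/ 208 + 903665309/ 11957764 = 77.55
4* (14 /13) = 56 /13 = 4.31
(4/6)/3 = 2/9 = 0.22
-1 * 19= -19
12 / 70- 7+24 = 601 / 35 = 17.17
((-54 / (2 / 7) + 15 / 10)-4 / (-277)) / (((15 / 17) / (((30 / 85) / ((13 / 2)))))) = -11.54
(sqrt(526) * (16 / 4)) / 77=4 * sqrt(526) / 77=1.19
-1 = -1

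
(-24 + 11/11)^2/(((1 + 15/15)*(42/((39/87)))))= 6877/2436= 2.82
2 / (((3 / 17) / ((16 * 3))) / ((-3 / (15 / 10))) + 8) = 1088 / 4351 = 0.25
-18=-18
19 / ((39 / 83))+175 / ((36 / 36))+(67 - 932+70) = -22603 / 39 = -579.56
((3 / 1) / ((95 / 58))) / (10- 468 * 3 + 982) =-87 / 19570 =-0.00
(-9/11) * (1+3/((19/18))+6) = -153/19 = -8.05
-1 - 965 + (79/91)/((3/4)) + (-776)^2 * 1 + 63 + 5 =601279.16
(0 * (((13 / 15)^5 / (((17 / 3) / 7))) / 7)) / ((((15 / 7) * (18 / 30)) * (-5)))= 0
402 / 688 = 201 / 344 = 0.58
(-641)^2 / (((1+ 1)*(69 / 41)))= 16846121 / 138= 122073.34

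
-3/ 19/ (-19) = 3/ 361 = 0.01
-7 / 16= -0.44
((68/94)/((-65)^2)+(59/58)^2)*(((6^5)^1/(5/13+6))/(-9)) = -149332453416/1066240825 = -140.06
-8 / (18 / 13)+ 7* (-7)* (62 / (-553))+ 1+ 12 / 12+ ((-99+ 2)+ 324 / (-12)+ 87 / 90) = -862567 / 7110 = -121.32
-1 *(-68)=68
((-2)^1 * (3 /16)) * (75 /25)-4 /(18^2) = -737 /648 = -1.14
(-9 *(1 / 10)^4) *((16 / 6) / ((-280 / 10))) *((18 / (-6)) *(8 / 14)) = -9 / 61250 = -0.00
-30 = -30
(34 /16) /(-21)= -17 /168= -0.10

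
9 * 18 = 162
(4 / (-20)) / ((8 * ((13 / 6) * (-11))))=3 / 2860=0.00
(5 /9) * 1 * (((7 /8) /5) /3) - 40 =-8633 /216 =-39.97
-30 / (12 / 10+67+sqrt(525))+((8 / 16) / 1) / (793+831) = -41508011 / 83762672+1875 *sqrt(21) / 51578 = -0.33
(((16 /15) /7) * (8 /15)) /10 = 64 /7875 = 0.01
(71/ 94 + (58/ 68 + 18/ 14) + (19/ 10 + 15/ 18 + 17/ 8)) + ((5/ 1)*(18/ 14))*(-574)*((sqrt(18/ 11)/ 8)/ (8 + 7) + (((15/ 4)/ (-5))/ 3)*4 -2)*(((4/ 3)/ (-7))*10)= -14146684961/ 671160 + 1230*sqrt(22)/ 77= -21003.04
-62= -62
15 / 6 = 5 / 2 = 2.50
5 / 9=0.56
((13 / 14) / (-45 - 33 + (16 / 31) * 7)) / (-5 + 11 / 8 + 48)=-806 / 2865205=-0.00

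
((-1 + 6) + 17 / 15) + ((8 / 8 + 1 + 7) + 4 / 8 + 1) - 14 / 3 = 359 / 30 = 11.97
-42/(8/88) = -462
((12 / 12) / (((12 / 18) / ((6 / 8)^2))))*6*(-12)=-243 / 4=-60.75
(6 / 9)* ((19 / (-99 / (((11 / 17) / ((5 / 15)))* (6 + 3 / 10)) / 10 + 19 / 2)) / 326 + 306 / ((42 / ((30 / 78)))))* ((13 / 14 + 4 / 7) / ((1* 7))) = 15207534 / 37898315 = 0.40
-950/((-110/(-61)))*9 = -52155/11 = -4741.36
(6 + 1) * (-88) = -616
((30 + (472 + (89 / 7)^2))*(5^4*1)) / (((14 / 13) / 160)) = 21137350000 / 343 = 61624927.11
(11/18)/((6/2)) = 11/54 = 0.20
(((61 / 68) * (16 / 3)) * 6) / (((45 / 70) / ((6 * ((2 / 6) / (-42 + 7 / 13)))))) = -25376 / 11781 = -2.15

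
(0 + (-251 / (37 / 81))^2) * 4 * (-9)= -14880584196 / 1369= -10869674.36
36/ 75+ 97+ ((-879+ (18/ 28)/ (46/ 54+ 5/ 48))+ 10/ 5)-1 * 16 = -57447608/ 72275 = -794.85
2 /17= 0.12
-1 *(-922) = 922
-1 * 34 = -34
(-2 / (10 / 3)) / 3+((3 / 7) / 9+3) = 299 / 105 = 2.85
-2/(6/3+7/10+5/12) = -120/187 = -0.64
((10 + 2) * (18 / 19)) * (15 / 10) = 324 / 19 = 17.05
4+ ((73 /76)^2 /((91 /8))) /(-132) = 34685327 /8672664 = 4.00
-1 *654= -654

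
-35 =-35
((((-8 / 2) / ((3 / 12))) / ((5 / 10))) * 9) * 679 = -195552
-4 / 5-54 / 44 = -223 / 110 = -2.03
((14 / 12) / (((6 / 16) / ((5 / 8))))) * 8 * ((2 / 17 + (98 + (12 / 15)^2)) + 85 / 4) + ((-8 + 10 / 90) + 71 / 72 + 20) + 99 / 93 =118951111 / 63240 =1880.95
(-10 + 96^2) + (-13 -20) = 9173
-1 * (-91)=91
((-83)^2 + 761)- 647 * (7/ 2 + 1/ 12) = 63979/ 12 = 5331.58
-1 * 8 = -8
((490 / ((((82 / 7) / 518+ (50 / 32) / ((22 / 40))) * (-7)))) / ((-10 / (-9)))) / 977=-0.02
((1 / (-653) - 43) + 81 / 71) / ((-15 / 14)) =9057006 / 231815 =39.07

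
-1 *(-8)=8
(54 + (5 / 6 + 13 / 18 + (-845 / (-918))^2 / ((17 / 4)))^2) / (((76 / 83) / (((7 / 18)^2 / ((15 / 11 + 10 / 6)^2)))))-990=-69419144828988782352503 / 70193140511515488000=-988.97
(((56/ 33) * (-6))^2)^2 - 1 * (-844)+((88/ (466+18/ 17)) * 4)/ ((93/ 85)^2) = 582753260700340/ 50272113573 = 11591.98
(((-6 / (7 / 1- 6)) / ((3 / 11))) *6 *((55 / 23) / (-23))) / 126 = 1210 / 11109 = 0.11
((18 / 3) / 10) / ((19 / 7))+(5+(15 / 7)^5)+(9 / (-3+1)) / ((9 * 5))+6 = 179794441 / 3193330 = 56.30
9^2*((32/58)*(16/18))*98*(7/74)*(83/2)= 16398144/1073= 15282.52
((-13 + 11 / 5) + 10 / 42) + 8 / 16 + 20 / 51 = -11507 / 1190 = -9.67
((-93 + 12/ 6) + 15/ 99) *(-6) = 5996/ 11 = 545.09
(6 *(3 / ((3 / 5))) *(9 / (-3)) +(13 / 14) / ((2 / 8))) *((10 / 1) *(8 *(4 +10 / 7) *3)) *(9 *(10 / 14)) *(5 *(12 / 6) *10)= -72268688.05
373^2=139129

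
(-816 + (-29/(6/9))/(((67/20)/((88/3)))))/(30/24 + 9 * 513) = -45824/176813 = -0.26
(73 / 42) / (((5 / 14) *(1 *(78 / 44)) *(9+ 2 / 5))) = 1606 / 5499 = 0.29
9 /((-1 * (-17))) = 9 /17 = 0.53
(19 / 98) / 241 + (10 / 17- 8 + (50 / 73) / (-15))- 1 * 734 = -65196142891 / 87929814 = -741.46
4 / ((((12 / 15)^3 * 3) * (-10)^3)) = -1 / 384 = -0.00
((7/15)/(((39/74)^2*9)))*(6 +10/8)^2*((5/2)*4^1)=98.12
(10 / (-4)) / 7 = -5 / 14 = -0.36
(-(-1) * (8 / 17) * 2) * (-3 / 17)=-48 / 289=-0.17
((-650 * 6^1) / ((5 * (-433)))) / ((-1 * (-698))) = 390 / 151117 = 0.00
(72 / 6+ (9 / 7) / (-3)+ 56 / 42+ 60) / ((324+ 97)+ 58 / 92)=70426 / 407295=0.17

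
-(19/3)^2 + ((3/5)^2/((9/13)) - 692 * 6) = -943108/225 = -4191.59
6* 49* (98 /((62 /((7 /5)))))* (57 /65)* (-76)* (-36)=15726511584 /10075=1560944.08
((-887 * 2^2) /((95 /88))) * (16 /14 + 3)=-13615.78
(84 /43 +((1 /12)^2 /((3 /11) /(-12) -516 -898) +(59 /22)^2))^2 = 2839868695058932785889 /33952424695034162724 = 83.64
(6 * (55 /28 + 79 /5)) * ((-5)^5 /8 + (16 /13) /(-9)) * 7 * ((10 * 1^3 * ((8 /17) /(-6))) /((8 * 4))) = 303209237 /42432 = 7145.77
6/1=6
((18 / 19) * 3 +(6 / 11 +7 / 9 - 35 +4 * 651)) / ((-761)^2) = 4840124 / 1089326601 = 0.00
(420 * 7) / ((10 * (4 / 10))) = 735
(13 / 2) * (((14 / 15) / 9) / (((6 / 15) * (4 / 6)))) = 91 / 36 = 2.53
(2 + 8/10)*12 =168/5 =33.60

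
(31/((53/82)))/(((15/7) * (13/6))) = 35588/3445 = 10.33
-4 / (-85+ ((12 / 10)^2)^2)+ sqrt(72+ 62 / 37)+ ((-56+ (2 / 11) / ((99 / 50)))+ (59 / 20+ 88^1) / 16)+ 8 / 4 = -870116648041 / 18061369920+ sqrt(100862) / 37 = -39.59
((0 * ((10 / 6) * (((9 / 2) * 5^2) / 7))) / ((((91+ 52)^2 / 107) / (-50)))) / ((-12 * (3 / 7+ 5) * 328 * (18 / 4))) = 0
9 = 9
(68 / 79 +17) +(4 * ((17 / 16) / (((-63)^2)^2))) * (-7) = 17.86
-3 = -3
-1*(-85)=85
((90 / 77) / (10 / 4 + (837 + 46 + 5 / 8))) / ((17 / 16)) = 3840 / 3093167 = 0.00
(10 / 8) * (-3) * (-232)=870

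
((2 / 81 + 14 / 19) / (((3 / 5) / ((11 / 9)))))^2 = 4155091600 / 1726651809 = 2.41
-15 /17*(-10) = 150 /17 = 8.82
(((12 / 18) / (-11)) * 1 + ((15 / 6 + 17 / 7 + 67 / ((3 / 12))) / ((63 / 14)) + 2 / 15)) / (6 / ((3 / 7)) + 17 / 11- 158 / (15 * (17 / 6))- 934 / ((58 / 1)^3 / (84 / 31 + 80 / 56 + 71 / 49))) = 75722130462188 / 14715904177449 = 5.15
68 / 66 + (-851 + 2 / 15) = -46741 / 55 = -849.84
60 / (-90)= -2 / 3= -0.67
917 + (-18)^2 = 1241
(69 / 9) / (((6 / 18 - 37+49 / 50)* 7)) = -1150 / 37471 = -0.03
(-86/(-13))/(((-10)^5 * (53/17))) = -731/34450000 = -0.00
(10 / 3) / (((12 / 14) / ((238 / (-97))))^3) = -5780095370 / 73926513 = -78.19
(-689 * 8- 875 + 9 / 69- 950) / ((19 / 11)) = -1856228 / 437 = -4247.66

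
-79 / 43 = -1.84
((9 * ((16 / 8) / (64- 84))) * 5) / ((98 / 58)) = -261 / 98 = -2.66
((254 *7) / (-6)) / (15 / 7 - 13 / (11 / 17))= 68453 / 4146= 16.51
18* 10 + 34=214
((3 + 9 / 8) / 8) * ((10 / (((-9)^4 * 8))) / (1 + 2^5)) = 0.00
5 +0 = 5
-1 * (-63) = 63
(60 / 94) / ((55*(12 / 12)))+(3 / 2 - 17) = -16015 / 1034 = -15.49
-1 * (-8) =8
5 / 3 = 1.67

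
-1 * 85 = -85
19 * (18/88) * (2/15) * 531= 30267/110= 275.15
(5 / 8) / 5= 1 / 8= 0.12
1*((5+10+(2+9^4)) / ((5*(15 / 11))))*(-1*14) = -1013012 / 75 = -13506.83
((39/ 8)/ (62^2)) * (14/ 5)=273/ 76880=0.00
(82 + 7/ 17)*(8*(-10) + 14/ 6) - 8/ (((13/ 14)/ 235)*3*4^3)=-17002481/ 2652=-6411.19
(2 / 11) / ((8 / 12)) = 3 / 11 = 0.27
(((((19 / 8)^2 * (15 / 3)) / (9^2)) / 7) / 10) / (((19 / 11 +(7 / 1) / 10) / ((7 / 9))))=19855 / 12457152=0.00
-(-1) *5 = 5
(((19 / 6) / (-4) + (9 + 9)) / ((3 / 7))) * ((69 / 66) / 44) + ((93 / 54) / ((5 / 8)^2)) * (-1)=-6019723 / 1742400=-3.45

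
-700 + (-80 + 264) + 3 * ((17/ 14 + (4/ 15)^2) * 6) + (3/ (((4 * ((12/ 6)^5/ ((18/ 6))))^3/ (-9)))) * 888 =-22624342969/ 45875200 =-493.17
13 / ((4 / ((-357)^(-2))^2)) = 13 / 64972990404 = 0.00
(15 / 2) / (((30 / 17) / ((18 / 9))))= 17 / 2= 8.50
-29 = -29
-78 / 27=-26 / 9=-2.89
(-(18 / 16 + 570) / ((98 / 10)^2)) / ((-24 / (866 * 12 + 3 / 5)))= 395698245 / 153664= 2575.09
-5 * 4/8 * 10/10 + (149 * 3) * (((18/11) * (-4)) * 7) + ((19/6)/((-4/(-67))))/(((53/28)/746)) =1473337/3498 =421.19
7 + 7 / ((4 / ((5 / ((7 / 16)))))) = 27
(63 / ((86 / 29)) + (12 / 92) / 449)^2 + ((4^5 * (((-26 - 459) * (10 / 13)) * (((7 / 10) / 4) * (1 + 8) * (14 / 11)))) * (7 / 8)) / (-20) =3829877895738114783 / 112792778224412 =33954.99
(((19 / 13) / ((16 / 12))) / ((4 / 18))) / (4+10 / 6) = 1539 / 1768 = 0.87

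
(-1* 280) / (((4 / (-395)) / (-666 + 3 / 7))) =-18403050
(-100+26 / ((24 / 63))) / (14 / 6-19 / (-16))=-1524 / 169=-9.02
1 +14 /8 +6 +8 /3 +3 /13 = 1817 /156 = 11.65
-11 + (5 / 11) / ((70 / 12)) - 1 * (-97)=6628 / 77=86.08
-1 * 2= -2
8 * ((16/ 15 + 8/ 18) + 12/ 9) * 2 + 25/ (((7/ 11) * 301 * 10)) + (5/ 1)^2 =13373497/ 189630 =70.52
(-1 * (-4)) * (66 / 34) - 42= -582 / 17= -34.24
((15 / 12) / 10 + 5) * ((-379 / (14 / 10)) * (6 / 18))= -77695 / 168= -462.47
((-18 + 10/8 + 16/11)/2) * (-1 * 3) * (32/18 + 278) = 847307/132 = 6418.99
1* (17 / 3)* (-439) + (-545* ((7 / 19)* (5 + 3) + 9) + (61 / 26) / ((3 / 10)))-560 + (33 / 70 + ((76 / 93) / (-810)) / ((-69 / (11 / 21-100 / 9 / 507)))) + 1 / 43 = -56324001558818039 / 5897389164030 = -9550.67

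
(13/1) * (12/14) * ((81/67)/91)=0.15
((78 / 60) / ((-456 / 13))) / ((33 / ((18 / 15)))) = -169 / 125400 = -0.00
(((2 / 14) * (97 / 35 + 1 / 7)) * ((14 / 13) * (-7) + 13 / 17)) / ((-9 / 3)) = 2994 / 3185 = 0.94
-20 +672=652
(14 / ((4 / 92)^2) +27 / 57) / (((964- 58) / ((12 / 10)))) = 140723 / 14345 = 9.81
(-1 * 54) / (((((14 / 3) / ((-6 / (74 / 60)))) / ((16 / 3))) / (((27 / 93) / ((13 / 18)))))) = 12597120 / 104377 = 120.69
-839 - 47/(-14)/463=-838.99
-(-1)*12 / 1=12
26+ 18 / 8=113 / 4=28.25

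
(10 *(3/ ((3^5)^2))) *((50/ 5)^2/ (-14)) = -500/ 137781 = -0.00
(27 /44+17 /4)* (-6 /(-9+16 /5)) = 1605 /319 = 5.03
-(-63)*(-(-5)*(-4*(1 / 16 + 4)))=-20475 / 4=-5118.75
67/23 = 2.91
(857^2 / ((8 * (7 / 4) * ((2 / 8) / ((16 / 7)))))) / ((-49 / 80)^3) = -12033212416000 / 5764801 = -2087359.55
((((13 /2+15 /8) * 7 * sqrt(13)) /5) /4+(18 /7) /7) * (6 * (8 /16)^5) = 27 /392+1407 * sqrt(13) /2560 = 2.05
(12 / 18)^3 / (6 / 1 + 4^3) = 4 / 945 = 0.00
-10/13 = -0.77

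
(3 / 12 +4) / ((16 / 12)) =51 / 16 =3.19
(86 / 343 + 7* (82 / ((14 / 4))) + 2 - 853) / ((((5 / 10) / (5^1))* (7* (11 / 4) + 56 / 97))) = -913953400 / 2638699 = -346.37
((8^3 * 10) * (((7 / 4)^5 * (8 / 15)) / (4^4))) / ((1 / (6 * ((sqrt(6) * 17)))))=43741.61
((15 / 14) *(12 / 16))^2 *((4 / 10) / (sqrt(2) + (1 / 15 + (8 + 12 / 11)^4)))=0.00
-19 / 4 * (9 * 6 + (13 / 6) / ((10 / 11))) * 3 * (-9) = 7231.16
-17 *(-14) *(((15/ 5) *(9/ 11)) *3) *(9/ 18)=9639/ 11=876.27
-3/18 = -1/6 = -0.17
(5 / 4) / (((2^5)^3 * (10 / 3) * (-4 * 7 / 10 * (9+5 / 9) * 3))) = -45 / 315621376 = -0.00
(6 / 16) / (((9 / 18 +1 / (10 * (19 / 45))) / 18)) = 513 / 56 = 9.16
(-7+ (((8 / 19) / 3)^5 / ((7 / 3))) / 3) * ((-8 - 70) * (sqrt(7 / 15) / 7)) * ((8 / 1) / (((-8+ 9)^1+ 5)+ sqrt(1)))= 1226487725840 * sqrt(105) / 206380375551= 60.90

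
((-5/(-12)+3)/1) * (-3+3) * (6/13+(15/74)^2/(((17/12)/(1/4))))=0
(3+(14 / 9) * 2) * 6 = 110 / 3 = 36.67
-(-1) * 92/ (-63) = -92/ 63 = -1.46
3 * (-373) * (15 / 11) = -16785 / 11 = -1525.91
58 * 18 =1044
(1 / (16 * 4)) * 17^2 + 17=1377 / 64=21.52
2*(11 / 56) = 0.39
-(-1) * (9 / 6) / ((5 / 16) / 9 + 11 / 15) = 1080 / 553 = 1.95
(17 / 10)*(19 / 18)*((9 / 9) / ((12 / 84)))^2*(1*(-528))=-696388 / 15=-46425.87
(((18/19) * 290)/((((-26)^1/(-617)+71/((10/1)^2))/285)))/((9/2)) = 23134.01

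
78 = 78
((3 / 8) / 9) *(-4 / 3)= -1 / 18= -0.06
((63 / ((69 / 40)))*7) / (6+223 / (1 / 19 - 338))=37755480 / 788647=47.87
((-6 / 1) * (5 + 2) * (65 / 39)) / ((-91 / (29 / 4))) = 145 / 26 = 5.58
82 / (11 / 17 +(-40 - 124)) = -1394 / 2777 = -0.50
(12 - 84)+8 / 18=-644 / 9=-71.56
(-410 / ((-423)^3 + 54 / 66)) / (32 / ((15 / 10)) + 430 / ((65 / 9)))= 29315 / 437647267452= 0.00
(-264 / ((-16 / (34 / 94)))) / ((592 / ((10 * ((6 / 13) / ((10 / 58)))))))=48807 / 180856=0.27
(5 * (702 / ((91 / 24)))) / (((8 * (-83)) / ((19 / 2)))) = -7695 / 581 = -13.24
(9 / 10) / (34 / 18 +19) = 81 / 1880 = 0.04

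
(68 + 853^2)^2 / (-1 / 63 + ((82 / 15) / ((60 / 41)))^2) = 750585834646357500 / 19757827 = 37989290757.85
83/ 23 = 3.61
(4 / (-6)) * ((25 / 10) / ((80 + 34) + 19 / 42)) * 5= -350 / 4807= -0.07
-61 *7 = -427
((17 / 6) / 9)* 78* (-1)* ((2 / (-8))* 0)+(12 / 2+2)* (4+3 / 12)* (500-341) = 5406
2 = 2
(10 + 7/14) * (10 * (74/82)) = 3885/41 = 94.76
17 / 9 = 1.89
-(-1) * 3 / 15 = 1 / 5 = 0.20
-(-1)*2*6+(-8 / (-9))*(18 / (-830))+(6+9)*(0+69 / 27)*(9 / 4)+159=427003 / 1660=257.23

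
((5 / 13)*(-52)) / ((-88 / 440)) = 100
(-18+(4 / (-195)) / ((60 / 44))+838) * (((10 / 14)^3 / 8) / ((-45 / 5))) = -1499035 / 361179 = -4.15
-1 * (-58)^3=195112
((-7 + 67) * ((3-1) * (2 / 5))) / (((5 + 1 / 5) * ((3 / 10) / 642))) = 256800 / 13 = 19753.85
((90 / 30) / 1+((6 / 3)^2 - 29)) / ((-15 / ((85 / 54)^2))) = 15895 / 4374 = 3.63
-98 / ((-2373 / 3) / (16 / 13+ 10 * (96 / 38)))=91616 / 27911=3.28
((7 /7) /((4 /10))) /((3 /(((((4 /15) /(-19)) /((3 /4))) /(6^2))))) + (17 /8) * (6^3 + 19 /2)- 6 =34955275 /73872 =473.19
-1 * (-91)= 91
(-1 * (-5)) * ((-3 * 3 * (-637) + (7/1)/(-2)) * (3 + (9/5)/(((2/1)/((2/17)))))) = 88975.76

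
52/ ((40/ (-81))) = -1053/ 10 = -105.30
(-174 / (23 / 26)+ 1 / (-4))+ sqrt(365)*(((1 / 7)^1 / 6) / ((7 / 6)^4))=-18119 / 92+ 216*sqrt(365) / 16807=-196.70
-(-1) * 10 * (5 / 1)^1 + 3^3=77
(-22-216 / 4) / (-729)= 76 / 729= 0.10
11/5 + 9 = 56/5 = 11.20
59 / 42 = 1.40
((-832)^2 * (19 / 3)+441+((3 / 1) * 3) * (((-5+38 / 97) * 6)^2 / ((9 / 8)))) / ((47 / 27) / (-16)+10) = 17846591009328 / 40204657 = 443893.63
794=794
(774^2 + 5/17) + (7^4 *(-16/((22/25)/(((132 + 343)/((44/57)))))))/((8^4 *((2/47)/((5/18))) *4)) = 118975819134973/202211328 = 588373.66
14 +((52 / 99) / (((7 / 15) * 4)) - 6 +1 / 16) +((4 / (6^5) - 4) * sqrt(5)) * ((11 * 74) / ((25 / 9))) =30839 / 3696 - 126577 * sqrt(5) / 108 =-2612.35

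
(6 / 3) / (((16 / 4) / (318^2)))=50562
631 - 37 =594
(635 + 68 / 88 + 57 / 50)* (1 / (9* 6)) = 175151 / 14850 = 11.79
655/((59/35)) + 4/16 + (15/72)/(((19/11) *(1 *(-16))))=167365171/430464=388.80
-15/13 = -1.15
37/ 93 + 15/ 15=130/ 93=1.40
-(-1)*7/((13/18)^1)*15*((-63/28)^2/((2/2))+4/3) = 929.86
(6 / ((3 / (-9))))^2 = 324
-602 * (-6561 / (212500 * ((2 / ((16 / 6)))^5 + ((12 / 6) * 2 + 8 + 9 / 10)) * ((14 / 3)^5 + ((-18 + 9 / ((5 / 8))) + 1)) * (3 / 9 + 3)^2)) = 26325461376 / 457041445034375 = 0.00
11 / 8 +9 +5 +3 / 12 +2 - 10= 61 / 8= 7.62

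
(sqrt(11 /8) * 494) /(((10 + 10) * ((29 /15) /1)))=741 * sqrt(22) /232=14.98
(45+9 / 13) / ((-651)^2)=66 / 612157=0.00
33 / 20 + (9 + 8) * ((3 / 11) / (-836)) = 18903 / 11495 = 1.64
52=52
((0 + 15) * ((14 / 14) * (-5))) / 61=-1.23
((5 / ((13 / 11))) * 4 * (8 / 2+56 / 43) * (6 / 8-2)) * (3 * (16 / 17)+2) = -5141400 / 9503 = -541.03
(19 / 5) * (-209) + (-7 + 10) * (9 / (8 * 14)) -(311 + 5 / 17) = -10522009 / 9520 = -1105.25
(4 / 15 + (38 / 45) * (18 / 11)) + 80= 13472 / 165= 81.65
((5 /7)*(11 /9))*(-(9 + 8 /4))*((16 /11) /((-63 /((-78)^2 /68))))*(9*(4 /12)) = 148720 /2499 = 59.51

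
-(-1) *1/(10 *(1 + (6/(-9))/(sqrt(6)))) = 3 *sqrt(6)/250 + 27/250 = 0.14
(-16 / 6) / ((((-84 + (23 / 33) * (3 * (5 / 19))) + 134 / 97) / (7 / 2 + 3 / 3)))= 243276 / 1663771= 0.15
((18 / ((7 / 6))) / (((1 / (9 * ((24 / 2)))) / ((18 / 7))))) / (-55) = -209952 / 2695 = -77.90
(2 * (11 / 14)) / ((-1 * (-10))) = 11 / 70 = 0.16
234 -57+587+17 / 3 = 2309 / 3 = 769.67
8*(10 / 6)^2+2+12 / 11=2506 / 99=25.31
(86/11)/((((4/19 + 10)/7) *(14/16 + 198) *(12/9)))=798/39479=0.02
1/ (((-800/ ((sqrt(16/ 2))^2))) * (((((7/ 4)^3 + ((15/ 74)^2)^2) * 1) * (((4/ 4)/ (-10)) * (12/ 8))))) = 119946304/ 9645595845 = 0.01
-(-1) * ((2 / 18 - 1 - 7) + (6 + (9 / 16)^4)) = -1055063 / 589824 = -1.79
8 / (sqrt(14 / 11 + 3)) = 8 * sqrt(517) / 47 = 3.87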